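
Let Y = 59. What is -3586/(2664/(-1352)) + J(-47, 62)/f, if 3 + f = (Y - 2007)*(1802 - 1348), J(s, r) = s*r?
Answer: 535974409792/294503535 ≈ 1819.9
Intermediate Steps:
J(s, r) = r*s
f = -884395 (f = -3 + (59 - 2007)*(1802 - 1348) = -3 - 1948*454 = -3 - 884392 = -884395)
-3586/(2664/(-1352)) + J(-47, 62)/f = -3586/(2664/(-1352)) + (62*(-47))/(-884395) = -3586/(2664*(-1/1352)) - 2914*(-1/884395) = -3586/(-333/169) + 2914/884395 = -3586*(-169/333) + 2914/884395 = 606034/333 + 2914/884395 = 535974409792/294503535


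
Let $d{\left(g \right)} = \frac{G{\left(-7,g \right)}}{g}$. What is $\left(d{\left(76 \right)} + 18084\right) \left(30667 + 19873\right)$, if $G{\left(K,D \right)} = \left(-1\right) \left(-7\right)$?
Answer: $913970015$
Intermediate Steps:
$G{\left(K,D \right)} = 7$
$d{\left(g \right)} = \frac{7}{g}$
$\left(d{\left(76 \right)} + 18084\right) \left(30667 + 19873\right) = \left(\frac{7}{76} + 18084\right) \left(30667 + 19873\right) = \left(7 \cdot \frac{1}{76} + 18084\right) 50540 = \left(\frac{7}{76} + 18084\right) 50540 = \frac{1374391}{76} \cdot 50540 = 913970015$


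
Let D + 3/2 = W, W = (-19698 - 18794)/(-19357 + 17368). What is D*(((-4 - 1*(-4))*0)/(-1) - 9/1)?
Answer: -71017/442 ≈ -160.67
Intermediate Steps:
W = 38492/1989 (W = -38492/(-1989) = -38492*(-1/1989) = 38492/1989 ≈ 19.352)
D = 71017/3978 (D = -3/2 + 38492/1989 = 71017/3978 ≈ 17.852)
D*(((-4 - 1*(-4))*0)/(-1) - 9/1) = 71017*(((-4 - 1*(-4))*0)/(-1) - 9/1)/3978 = 71017*(((-4 + 4)*0)*(-1) - 9*1)/3978 = 71017*((0*0)*(-1) - 9)/3978 = 71017*(0*(-1) - 9)/3978 = 71017*(0 - 9)/3978 = (71017/3978)*(-9) = -71017/442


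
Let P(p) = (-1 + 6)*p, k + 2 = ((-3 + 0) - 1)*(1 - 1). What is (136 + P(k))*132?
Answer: 16632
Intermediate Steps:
k = -2 (k = -2 + ((-3 + 0) - 1)*(1 - 1) = -2 + (-3 - 1)*0 = -2 - 4*0 = -2 + 0 = -2)
P(p) = 5*p
(136 + P(k))*132 = (136 + 5*(-2))*132 = (136 - 10)*132 = 126*132 = 16632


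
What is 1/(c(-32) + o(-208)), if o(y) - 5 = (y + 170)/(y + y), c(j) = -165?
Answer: -208/33261 ≈ -0.0062536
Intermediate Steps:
o(y) = 5 + (170 + y)/(2*y) (o(y) = 5 + (y + 170)/(y + y) = 5 + (170 + y)/((2*y)) = 5 + (170 + y)*(1/(2*y)) = 5 + (170 + y)/(2*y))
1/(c(-32) + o(-208)) = 1/(-165 + (11/2 + 85/(-208))) = 1/(-165 + (11/2 + 85*(-1/208))) = 1/(-165 + (11/2 - 85/208)) = 1/(-165 + 1059/208) = 1/(-33261/208) = -208/33261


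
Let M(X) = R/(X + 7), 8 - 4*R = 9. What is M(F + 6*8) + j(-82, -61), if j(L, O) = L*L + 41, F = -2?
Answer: 1434179/212 ≈ 6765.0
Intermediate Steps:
R = -¼ (R = 2 - ¼*9 = 2 - 9/4 = -¼ ≈ -0.25000)
j(L, O) = 41 + L² (j(L, O) = L² + 41 = 41 + L²)
M(X) = -1/(4*(7 + X)) (M(X) = -¼/(X + 7) = -¼/(7 + X) = -1/(4*(7 + X)))
M(F + 6*8) + j(-82, -61) = -1/(28 + 4*(-2 + 6*8)) + (41 + (-82)²) = -1/(28 + 4*(-2 + 48)) + (41 + 6724) = -1/(28 + 4*46) + 6765 = -1/(28 + 184) + 6765 = -1/212 + 6765 = 1434179/212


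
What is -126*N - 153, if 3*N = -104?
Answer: 4215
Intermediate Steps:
N = -104/3 (N = (⅓)*(-104) = -104/3 ≈ -34.667)
-126*N - 153 = -126*(-104/3) - 153 = 4368 - 153 = 4215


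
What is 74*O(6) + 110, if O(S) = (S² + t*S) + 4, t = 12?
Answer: 8398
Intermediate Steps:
O(S) = 4 + S² + 12*S (O(S) = (S² + 12*S) + 4 = 4 + S² + 12*S)
74*O(6) + 110 = 74*(4 + 6² + 12*6) + 110 = 74*(4 + 36 + 72) + 110 = 74*112 + 110 = 8288 + 110 = 8398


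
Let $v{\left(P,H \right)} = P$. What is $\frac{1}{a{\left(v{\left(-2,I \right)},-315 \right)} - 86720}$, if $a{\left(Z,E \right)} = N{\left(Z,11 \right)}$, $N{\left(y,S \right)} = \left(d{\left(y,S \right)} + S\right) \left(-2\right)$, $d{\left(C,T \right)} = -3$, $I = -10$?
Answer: $- \frac{1}{86736} \approx -1.1529 \cdot 10^{-5}$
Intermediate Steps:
$N{\left(y,S \right)} = 6 - 2 S$ ($N{\left(y,S \right)} = \left(-3 + S\right) \left(-2\right) = 6 - 2 S$)
$a{\left(Z,E \right)} = -16$ ($a{\left(Z,E \right)} = 6 - 22 = -16$)
$\frac{1}{a{\left(v{\left(-2,I \right)},-315 \right)} - 86720} = \frac{1}{-16 - 86720} = \frac{1}{-86736} = - \frac{1}{86736}$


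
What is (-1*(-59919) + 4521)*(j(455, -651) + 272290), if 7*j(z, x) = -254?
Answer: 122808205440/7 ≈ 1.7544e+10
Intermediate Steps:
j(z, x) = -254/7 (j(z, x) = (⅐)*(-254) = -254/7)
(-1*(-59919) + 4521)*(j(455, -651) + 272290) = (-1*(-59919) + 4521)*(-254/7 + 272290) = (59919 + 4521)*(1905776/7) = 64440*(1905776/7) = 122808205440/7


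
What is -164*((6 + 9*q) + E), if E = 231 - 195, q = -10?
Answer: 7872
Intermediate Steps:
E = 36
-164*((6 + 9*q) + E) = -164*((6 + 9*(-10)) + 36) = -164*((6 - 90) + 36) = -164*(-84 + 36) = -164*(-48) = 7872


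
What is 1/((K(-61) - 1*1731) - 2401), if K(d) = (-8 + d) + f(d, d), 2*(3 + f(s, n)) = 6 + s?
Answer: -2/8463 ≈ -0.00023632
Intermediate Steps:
f(s, n) = s/2 (f(s, n) = -3 + (6 + s)/2 = -3 + (3 + s/2) = s/2)
K(d) = -8 + 3*d/2 (K(d) = (-8 + d) + d/2 = -8 + 3*d/2)
1/((K(-61) - 1*1731) - 2401) = 1/(((-8 + (3/2)*(-61)) - 1*1731) - 2401) = 1/(((-8 - 183/2) - 1731) - 2401) = 1/((-199/2 - 1731) - 2401) = 1/(-3661/2 - 2401) = 1/(-8463/2) = -2/8463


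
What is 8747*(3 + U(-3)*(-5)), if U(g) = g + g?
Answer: 288651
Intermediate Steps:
U(g) = 2*g
8747*(3 + U(-3)*(-5)) = 8747*(3 + (2*(-3))*(-5)) = 8747*(3 - 6*(-5)) = 8747*(3 + 30) = 8747*33 = 288651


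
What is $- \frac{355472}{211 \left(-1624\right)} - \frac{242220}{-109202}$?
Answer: $\frac{7613645464}{2338724633} \approx 3.2555$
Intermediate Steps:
$- \frac{355472}{211 \left(-1624\right)} - \frac{242220}{-109202} = - \frac{355472}{-342664} - - \frac{121110}{54601} = \left(-355472\right) \left(- \frac{1}{342664}\right) + \frac{121110}{54601} = \frac{44434}{42833} + \frac{121110}{54601} = \frac{7613645464}{2338724633}$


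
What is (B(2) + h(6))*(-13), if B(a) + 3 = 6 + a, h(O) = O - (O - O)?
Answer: -143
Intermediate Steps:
h(O) = O (h(O) = O - 1*0 = O + 0 = O)
B(a) = 3 + a (B(a) = -3 + (6 + a) = 3 + a)
(B(2) + h(6))*(-13) = ((3 + 2) + 6)*(-13) = (5 + 6)*(-13) = 11*(-13) = -143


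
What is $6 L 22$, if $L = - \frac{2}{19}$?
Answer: $- \frac{264}{19} \approx -13.895$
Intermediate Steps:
$L = - \frac{2}{19}$ ($L = \left(-2\right) \frac{1}{19} = - \frac{2}{19} \approx -0.10526$)
$6 L 22 = 6 \left(- \frac{2}{19}\right) 22 = \left(- \frac{12}{19}\right) 22 = - \frac{264}{19}$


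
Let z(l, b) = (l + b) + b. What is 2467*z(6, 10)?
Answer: 64142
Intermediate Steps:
z(l, b) = l + 2*b (z(l, b) = (b + l) + b = l + 2*b)
2467*z(6, 10) = 2467*(6 + 2*10) = 2467*(6 + 20) = 2467*26 = 64142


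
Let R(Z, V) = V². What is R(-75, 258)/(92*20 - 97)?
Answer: 22188/581 ≈ 38.189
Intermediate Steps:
R(-75, 258)/(92*20 - 97) = 258²/(92*20 - 97) = 66564/(1840 - 97) = 66564/1743 = 66564*(1/1743) = 22188/581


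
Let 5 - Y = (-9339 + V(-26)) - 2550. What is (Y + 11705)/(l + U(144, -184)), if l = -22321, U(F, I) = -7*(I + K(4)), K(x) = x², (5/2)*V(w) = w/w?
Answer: -117993/105725 ≈ -1.1160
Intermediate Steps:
V(w) = ⅖ (V(w) = 2*(w/w)/5 = (⅖)*1 = ⅖)
U(F, I) = -112 - 7*I (U(F, I) = -7*(I + 4²) = -7*(I + 16) = -7*(16 + I) = -112 - 7*I)
Y = 59468/5 (Y = 5 - ((-9339 + ⅖) - 2550) = 5 - (-46693/5 - 2550) = 5 - 1*(-59443/5) = 5 + 59443/5 = 59468/5 ≈ 11894.)
(Y + 11705)/(l + U(144, -184)) = (59468/5 + 11705)/(-22321 + (-112 - 7*(-184))) = 117993/(5*(-22321 + (-112 + 1288))) = 117993/(5*(-22321 + 1176)) = (117993/5)/(-21145) = (117993/5)*(-1/21145) = -117993/105725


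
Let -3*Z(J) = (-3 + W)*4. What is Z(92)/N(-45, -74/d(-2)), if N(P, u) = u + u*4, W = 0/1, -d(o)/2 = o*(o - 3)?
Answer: 8/37 ≈ 0.21622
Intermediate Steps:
d(o) = -2*o*(-3 + o) (d(o) = -2*o*(o - 3) = -2*o*(-3 + o))
W = 0 (W = 0*1 = 0)
N(P, u) = 5*u (N(P, u) = u + 4*u = 5*u)
Z(J) = 4 (Z(J) = -(-3 + 0)*4/3 = -(-1)*4 = -⅓*(-12) = 4)
Z(92)/N(-45, -74/d(-2)) = 4/((5*(-74*(-1/(4*(3 - 1*(-2))))))) = 4/((5*(-74*(-1/(4*(3 + 2)))))) = 4/((5*(-74/(2*(-2)*5)))) = 4/((5*(-74/(-20)))) = 4/((5*(-74*(-1/20)))) = 4/((5*(37/10))) = 4/(37/2) = 4*(2/37) = 8/37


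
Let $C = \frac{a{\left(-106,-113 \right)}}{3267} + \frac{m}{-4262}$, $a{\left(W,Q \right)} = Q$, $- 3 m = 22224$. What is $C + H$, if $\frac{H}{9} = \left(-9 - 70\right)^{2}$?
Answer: $\frac{391059146278}{6961977} \approx 56171.0$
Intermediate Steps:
$m = -7408$ ($m = \left(- \frac{1}{3}\right) 22224 = -7408$)
$H = 56169$ ($H = 9 \left(-9 - 70\right)^{2} = 9 \left(-79\right)^{2} = 9 \cdot 6241 = 56169$)
$C = \frac{11860165}{6961977}$ ($C = - \frac{113}{3267} - \frac{7408}{-4262} = \left(-113\right) \frac{1}{3267} - - \frac{3704}{2131} = - \frac{113}{3267} + \frac{3704}{2131} = \frac{11860165}{6961977} \approx 1.7036$)
$C + H = \frac{11860165}{6961977} + 56169 = \frac{391059146278}{6961977}$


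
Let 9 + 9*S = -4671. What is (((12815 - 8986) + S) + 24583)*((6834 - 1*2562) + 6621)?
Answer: 303827556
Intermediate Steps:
S = -520 (S = -1 + (⅑)*(-4671) = -1 - 519 = -520)
(((12815 - 8986) + S) + 24583)*((6834 - 1*2562) + 6621) = (((12815 - 8986) - 520) + 24583)*((6834 - 1*2562) + 6621) = ((3829 - 520) + 24583)*((6834 - 2562) + 6621) = (3309 + 24583)*(4272 + 6621) = 27892*10893 = 303827556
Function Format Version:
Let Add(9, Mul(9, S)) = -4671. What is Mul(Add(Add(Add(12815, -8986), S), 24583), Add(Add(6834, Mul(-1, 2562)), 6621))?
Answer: 303827556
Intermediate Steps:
S = -520 (S = Add(-1, Mul(Rational(1, 9), -4671)) = Add(-1, -519) = -520)
Mul(Add(Add(Add(12815, -8986), S), 24583), Add(Add(6834, Mul(-1, 2562)), 6621)) = Mul(Add(Add(Add(12815, -8986), -520), 24583), Add(Add(6834, Mul(-1, 2562)), 6621)) = Mul(Add(Add(3829, -520), 24583), Add(Add(6834, -2562), 6621)) = Mul(Add(3309, 24583), Add(4272, 6621)) = Mul(27892, 10893) = 303827556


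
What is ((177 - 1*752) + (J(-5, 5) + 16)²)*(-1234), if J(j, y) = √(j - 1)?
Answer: 401050 - 39488*I*√6 ≈ 4.0105e+5 - 96726.0*I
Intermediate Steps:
J(j, y) = √(-1 + j)
((177 - 1*752) + (J(-5, 5) + 16)²)*(-1234) = ((177 - 1*752) + (√(-1 - 5) + 16)²)*(-1234) = ((177 - 752) + (√(-6) + 16)²)*(-1234) = (-575 + (I*√6 + 16)²)*(-1234) = (-575 + (16 + I*√6)²)*(-1234) = 709550 - 1234*(16 + I*√6)²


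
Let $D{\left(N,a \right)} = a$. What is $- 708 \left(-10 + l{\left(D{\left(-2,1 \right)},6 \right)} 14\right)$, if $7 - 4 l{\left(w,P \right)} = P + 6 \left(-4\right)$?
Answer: $-54870$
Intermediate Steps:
$l{\left(w,P \right)} = \frac{31}{4} - \frac{P}{4}$ ($l{\left(w,P \right)} = \frac{7}{4} - \frac{P + 6 \left(-4\right)}{4} = \frac{7}{4} - \frac{P - 24}{4} = \frac{7}{4} - \frac{-24 + P}{4} = \frac{7}{4} - \left(-6 + \frac{P}{4}\right) = \frac{31}{4} - \frac{P}{4}$)
$- 708 \left(-10 + l{\left(D{\left(-2,1 \right)},6 \right)} 14\right) = - 708 \left(-10 + \left(\frac{31}{4} - \frac{3}{2}\right) 14\right) = - 708 \left(-10 + \frac{25}{4} \cdot 14\right) = - 708 \left(-10 + \frac{175}{2}\right) = \left(-708\right) \frac{155}{2} = -54870$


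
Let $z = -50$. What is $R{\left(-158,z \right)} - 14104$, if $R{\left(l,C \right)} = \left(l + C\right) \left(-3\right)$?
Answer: $-13480$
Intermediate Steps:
$R{\left(l,C \right)} = - 3 C - 3 l$ ($R{\left(l,C \right)} = \left(C + l\right) \left(-3\right) = - 3 C - 3 l$)
$R{\left(-158,z \right)} - 14104 = \left(\left(-3\right) \left(-50\right) - -474\right) - 14104 = \left(150 + 474\right) - 14104 = 624 - 14104 = -13480$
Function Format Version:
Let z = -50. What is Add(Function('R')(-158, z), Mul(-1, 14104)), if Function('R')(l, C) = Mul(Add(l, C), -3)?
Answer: -13480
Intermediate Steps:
Function('R')(l, C) = Add(Mul(-3, C), Mul(-3, l)) (Function('R')(l, C) = Mul(Add(C, l), -3) = Add(Mul(-3, C), Mul(-3, l)))
Add(Function('R')(-158, z), Mul(-1, 14104)) = Add(Add(Mul(-3, -50), Mul(-3, -158)), Mul(-1, 14104)) = Add(Add(150, 474), -14104) = Add(624, -14104) = -13480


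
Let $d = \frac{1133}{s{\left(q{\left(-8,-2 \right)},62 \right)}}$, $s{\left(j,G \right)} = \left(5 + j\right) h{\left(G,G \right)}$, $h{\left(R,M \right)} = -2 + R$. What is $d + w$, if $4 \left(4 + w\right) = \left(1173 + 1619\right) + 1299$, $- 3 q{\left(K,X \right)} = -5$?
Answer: $\frac{408633}{400} \approx 1021.6$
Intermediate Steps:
$q{\left(K,X \right)} = \frac{5}{3}$ ($q{\left(K,X \right)} = \left(- \frac{1}{3}\right) \left(-5\right) = \frac{5}{3}$)
$s{\left(j,G \right)} = \left(-2 + G\right) \left(5 + j\right)$ ($s{\left(j,G \right)} = \left(5 + j\right) \left(-2 + G\right) = \left(-2 + G\right) \left(5 + j\right)$)
$w = \frac{4075}{4}$ ($w = -4 + \frac{\left(1173 + 1619\right) + 1299}{4} = -4 + \frac{2792 + 1299}{4} = -4 + \frac{1}{4} \cdot 4091 = -4 + \frac{4091}{4} = \frac{4075}{4} \approx 1018.8$)
$d = \frac{1133}{400}$ ($d = \frac{1133}{\left(-2 + 62\right) \left(5 + \frac{5}{3}\right)} = \frac{1133}{60 \cdot \frac{20}{3}} = \frac{1133}{400} \approx 2.8325$)
$d + w = \frac{1133}{400} + \frac{4075}{4} = \frac{408633}{400}$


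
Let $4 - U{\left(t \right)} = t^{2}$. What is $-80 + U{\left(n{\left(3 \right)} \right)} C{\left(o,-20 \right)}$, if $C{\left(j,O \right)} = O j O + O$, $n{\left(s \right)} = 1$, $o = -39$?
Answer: $-46940$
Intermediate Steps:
$C{\left(j,O \right)} = O + j O^{2}$ ($C{\left(j,O \right)} = j O^{2} + O = O + j O^{2}$)
$U{\left(t \right)} = 4 - t^{2}$
$-80 + U{\left(n{\left(3 \right)} \right)} C{\left(o,-20 \right)} = -80 + \left(4 - 1^{2}\right) \left(- 20 \left(1 - -780\right)\right) = -80 + \left(4 - 1\right) \left(- 20 \left(1 + 780\right)\right) = -80 + \left(4 - 1\right) \left(\left(-20\right) 781\right) = -80 + 3 \left(-15620\right) = -80 - 46860 = -46940$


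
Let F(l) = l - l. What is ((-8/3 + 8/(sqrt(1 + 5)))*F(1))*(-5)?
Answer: 0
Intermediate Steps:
F(l) = 0
((-8/3 + 8/(sqrt(1 + 5)))*F(1))*(-5) = ((-8/3 + 8/(sqrt(1 + 5)))*0)*(-5) = ((-8*1/3 + 8/(sqrt(6)))*0)*(-5) = ((-8/3 + 8*(sqrt(6)/6))*0)*(-5) = ((-8/3 + 4*sqrt(6)/3)*0)*(-5) = 0*(-5) = 0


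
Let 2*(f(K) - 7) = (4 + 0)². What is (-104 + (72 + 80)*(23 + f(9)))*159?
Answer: 901848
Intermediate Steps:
f(K) = 15 (f(K) = 7 + (4 + 0)²/2 = 7 + (½)*4² = 7 + (½)*16 = 7 + 8 = 15)
(-104 + (72 + 80)*(23 + f(9)))*159 = (-104 + (72 + 80)*(23 + 15))*159 = (-104 + 152*38)*159 = (-104 + 5776)*159 = 5672*159 = 901848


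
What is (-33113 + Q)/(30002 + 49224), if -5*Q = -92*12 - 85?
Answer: -82188/198065 ≈ -0.41495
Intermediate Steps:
Q = 1189/5 (Q = -(-92*12 - 85)/5 = -(-1104 - 85)/5 = -1/5*(-1189) = 1189/5 ≈ 237.80)
(-33113 + Q)/(30002 + 49224) = (-33113 + 1189/5)/(30002 + 49224) = -164376/5/79226 = -164376/5*1/79226 = -82188/198065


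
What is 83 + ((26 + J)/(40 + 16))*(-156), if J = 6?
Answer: -43/7 ≈ -6.1429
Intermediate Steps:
83 + ((26 + J)/(40 + 16))*(-156) = 83 + ((26 + 6)/(40 + 16))*(-156) = 83 + (32/56)*(-156) = 83 + (32*(1/56))*(-156) = 83 + (4/7)*(-156) = 83 - 624/7 = -43/7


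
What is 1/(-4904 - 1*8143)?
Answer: -1/13047 ≈ -7.6646e-5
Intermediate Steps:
1/(-4904 - 1*8143) = 1/(-4904 - 8143) = 1/(-13047) = -1/13047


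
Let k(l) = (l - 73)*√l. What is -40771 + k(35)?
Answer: -40771 - 38*√35 ≈ -40996.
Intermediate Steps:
k(l) = √l*(-73 + l) (k(l) = (-73 + l)*√l = √l*(-73 + l))
-40771 + k(35) = -40771 + √35*(-73 + 35) = -40771 + √35*(-38) = -40771 - 38*√35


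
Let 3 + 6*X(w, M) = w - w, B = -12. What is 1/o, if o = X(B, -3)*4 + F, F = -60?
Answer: -1/62 ≈ -0.016129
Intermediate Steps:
X(w, M) = -1/2 (X(w, M) = -1/2 + (w - w)/6 = -1/2 + (1/6)*0 = -1/2 + 0 = -1/2)
o = -62 (o = -1/2*4 - 60 = -2 - 60 = -62)
1/o = 1/(-62) = -1/62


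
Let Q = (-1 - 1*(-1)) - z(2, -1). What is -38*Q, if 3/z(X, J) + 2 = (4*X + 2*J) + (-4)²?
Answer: 57/10 ≈ 5.7000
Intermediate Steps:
z(X, J) = 3/(14 + 2*J + 4*X) (z(X, J) = 3/(-2 + ((4*X + 2*J) + (-4)²)) = 3/(-2 + ((2*J + 4*X) + 16)) = 3/(-2 + (16 + 2*J + 4*X)) = 3/(14 + 2*J + 4*X))
Q = -3/20 (Q = (-1 - 1*(-1)) - 3/(2*(7 - 1 + 2*2)) = (-1 + 1) - 3/(2*(7 - 1 + 4)) = 0 - 3/(2*10) = 0 - 1*3/20 = 0 - 3/20 = -3/20 ≈ -0.15000)
-38*Q = -38*(-3/20) = 57/10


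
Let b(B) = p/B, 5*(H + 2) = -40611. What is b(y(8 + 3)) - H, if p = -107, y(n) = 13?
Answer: 527538/65 ≈ 8116.0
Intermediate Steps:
H = -40621/5 (H = -2 + (⅕)*(-40611) = -2 - 40611/5 = -40621/5 ≈ -8124.2)
b(B) = -107/B
b(y(8 + 3)) - H = -107/13 - 1*(-40621/5) = -107*1/13 + 40621/5 = -107/13 + 40621/5 = 527538/65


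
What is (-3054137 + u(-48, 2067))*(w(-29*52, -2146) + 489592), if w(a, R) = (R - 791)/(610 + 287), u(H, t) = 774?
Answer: -446972738028527/299 ≈ -1.4949e+12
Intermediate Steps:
w(a, R) = -791/897 + R/897 (w(a, R) = (-791 + R)/897 = (-791 + R)*(1/897) = -791/897 + R/897)
(-3054137 + u(-48, 2067))*(w(-29*52, -2146) + 489592) = (-3054137 + 774)*((-791/897 + (1/897)*(-2146)) + 489592) = -3053363*((-791/897 - 2146/897) + 489592) = -3053363*(-979/299 + 489592) = -3053363*146387029/299 = -446972738028527/299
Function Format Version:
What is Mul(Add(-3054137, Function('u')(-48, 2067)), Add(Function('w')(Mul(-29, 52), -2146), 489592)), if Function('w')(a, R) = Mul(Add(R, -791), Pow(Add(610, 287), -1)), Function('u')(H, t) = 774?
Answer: Rational(-446972738028527, 299) ≈ -1.4949e+12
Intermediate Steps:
Function('w')(a, R) = Add(Rational(-791, 897), Mul(Rational(1, 897), R)) (Function('w')(a, R) = Mul(Add(-791, R), Pow(897, -1)) = Mul(Add(-791, R), Rational(1, 897)) = Add(Rational(-791, 897), Mul(Rational(1, 897), R)))
Mul(Add(-3054137, Function('u')(-48, 2067)), Add(Function('w')(Mul(-29, 52), -2146), 489592)) = Mul(Add(-3054137, 774), Add(Add(Rational(-791, 897), Mul(Rational(1, 897), -2146)), 489592)) = Mul(-3053363, Add(Add(Rational(-791, 897), Rational(-2146, 897)), 489592)) = Mul(-3053363, Add(Rational(-979, 299), 489592)) = Mul(-3053363, Rational(146387029, 299)) = Rational(-446972738028527, 299)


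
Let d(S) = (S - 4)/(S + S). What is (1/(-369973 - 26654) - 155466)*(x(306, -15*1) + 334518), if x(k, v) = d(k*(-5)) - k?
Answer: -31530569962136809241/606839310 ≈ -5.1959e+10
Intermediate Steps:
d(S) = (-4 + S)/(2*S) (d(S) = (-4 + S)/((2*S)) = (-4 + S)*(1/(2*S)) = (-4 + S)/(2*S))
x(k, v) = -k - (-4 - 5*k)/(10*k) (x(k, v) = (-4 + k*(-5))/(2*((k*(-5)))) - k = (-4 - 5*k)/(2*((-5*k))) - k = (-1/(5*k))*(-4 - 5*k)/2 - k = -(-4 - 5*k)/(10*k) - k = -k - (-4 - 5*k)/(10*k))
(1/(-369973 - 26654) - 155466)*(x(306, -15*1) + 334518) = (1/(-369973 - 26654) - 155466)*((1/2 - 1*306 + (2/5)/306) + 334518) = (1/(-396627) - 155466)*((1/2 - 306 + (2/5)*(1/306)) + 334518) = (-1/396627 - 155466)*((1/2 - 306 + 1/765) + 334518) = -61662013183*(-467413/1530 + 334518)/396627 = -61662013183/396627*511345127/1530 = -31530569962136809241/606839310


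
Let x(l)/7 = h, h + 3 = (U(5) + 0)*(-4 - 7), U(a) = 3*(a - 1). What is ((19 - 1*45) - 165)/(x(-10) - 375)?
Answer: 191/1320 ≈ 0.14470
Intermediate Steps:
U(a) = -3 + 3*a (U(a) = 3*(-1 + a) = -3 + 3*a)
h = -135 (h = -3 + ((-3 + 3*5) + 0)*(-4 - 7) = -3 + ((-3 + 15) + 0)*(-11) = -3 + (12 + 0)*(-11) = -3 + 12*(-11) = -3 - 132 = -135)
x(l) = -945 (x(l) = 7*(-135) = -945)
((19 - 1*45) - 165)/(x(-10) - 375) = ((19 - 1*45) - 165)/(-945 - 375) = ((19 - 45) - 165)/(-1320) = (-26 - 165)*(-1/1320) = -191*(-1/1320) = 191/1320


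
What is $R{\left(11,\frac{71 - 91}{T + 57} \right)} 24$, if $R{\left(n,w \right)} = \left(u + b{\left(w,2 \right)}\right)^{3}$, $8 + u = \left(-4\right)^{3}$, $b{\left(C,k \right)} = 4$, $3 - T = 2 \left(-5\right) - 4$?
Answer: $-7546368$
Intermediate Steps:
$T = 17$ ($T = 3 - \left(2 \left(-5\right) - 4\right) = 3 - \left(-10 - 4\right) = 3 - -14 = 3 + 14 = 17$)
$u = -72$ ($u = -8 + \left(-4\right)^{3} = -8 - 64 = -72$)
$R{\left(n,w \right)} = -314432$ ($R{\left(n,w \right)} = \left(-72 + 4\right)^{3} = \left(-68\right)^{3} = -314432$)
$R{\left(11,\frac{71 - 91}{T + 57} \right)} 24 = \left(-314432\right) 24 = -7546368$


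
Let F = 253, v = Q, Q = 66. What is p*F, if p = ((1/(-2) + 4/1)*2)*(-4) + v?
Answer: 9614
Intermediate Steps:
v = 66
p = 38 (p = ((1/(-2) + 4/1)*2)*(-4) + 66 = ((1*(-½) + 4*1)*2)*(-4) + 66 = ((-½ + 4)*2)*(-4) + 66 = ((7/2)*2)*(-4) + 66 = 7*(-4) + 66 = -28 + 66 = 38)
p*F = 38*253 = 9614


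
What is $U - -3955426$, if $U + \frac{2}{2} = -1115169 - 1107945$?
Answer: $1732311$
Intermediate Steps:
$U = -2223115$ ($U = -1 - 2223114 = -2223115$)
$U - -3955426 = -2223115 - -3955426 = -2223115 + 3955426 = 1732311$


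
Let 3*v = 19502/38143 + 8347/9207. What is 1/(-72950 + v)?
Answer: -150506829/10979402042045 ≈ -1.3708e-5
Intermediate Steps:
v = 71133505/150506829 (v = (19502/38143 + 8347/9207)/3 = (19502*(1/38143) + 8347*(1/9207))/3 = (2786/5449 + 8347/9207)/3 = (1/3)*(71133505/50168943) = 71133505/150506829 ≈ 0.47263)
1/(-72950 + v) = 1/(-72950 + 71133505/150506829) = 1/(-10979402042045/150506829) = -150506829/10979402042045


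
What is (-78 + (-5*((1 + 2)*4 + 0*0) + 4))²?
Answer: 17956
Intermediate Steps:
(-78 + (-5*((1 + 2)*4 + 0*0) + 4))² = (-78 + (-5*(3*4 + 0) + 4))² = (-78 + (-5*(12 + 0) + 4))² = (-78 + (-5*12 + 4))² = (-78 + (-60 + 4))² = (-78 - 56)² = (-134)² = 17956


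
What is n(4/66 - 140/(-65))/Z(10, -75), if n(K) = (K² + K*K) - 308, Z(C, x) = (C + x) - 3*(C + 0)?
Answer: 54879628/17483895 ≈ 3.1389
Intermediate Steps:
Z(C, x) = x - 2*C (Z(C, x) = (C + x) - 3*C = x - 2*C)
n(K) = -308 + 2*K² (n(K) = (K² + K²) - 308 = 2*K² - 308 = -308 + 2*K²)
n(4/66 - 140/(-65))/Z(10, -75) = (-308 + 2*(4/66 - 140/(-65))²)/(-75 - 2*10) = (-308 + 2*(4*(1/66) - 140*(-1/65))²)/(-75 - 20) = (-308 + 2*(2/33 + 28/13)²)/(-95) = (-308 + 2*(950/429)²)*(-1/95) = (-308 + 2*(902500/184041))*(-1/95) = (-308 + 1805000/184041)*(-1/95) = -54879628/184041*(-1/95) = 54879628/17483895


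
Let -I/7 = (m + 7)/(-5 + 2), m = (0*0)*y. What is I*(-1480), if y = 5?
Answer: -72520/3 ≈ -24173.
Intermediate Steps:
m = 0 (m = (0*0)*5 = 0*5 = 0)
I = 49/3 (I = -7*(0 + 7)/(-5 + 2) = -49/(-3) = -49*(-1)/3 = -7*(-7/3) = 49/3 ≈ 16.333)
I*(-1480) = (49/3)*(-1480) = -72520/3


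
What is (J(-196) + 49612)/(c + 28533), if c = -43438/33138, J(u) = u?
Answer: 409386852/236370779 ≈ 1.7320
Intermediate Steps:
c = -21719/16569 (c = -43438*1/33138 = -21719/16569 ≈ -1.3108)
(J(-196) + 49612)/(c + 28533) = (-196 + 49612)/(-21719/16569 + 28533) = 49416/(472741558/16569) = 49416*(16569/472741558) = 409386852/236370779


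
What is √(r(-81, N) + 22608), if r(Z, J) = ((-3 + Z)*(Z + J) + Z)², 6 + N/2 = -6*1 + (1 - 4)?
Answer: 21*√193777 ≈ 9244.2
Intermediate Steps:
N = -30 (N = -12 + 2*(-6*1 + (1 - 4)) = -12 + 2*(-6 - 3) = -12 + 2*(-9) = -12 - 18 = -30)
r(Z, J) = (Z + (-3 + Z)*(J + Z))² (r(Z, J) = ((-3 + Z)*(J + Z) + Z)² = (Z + (-3 + Z)*(J + Z))²)
√(r(-81, N) + 22608) = √(((-81)² - 3*(-30) - 2*(-81) - 30*(-81))² + 22608) = √((6561 + 90 + 162 + 2430)² + 22608) = √(9243² + 22608) = √(85433049 + 22608) = √85455657 = 21*√193777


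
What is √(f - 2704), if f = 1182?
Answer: I*√1522 ≈ 39.013*I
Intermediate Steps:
√(f - 2704) = √(1182 - 2704) = √(-1522) = I*√1522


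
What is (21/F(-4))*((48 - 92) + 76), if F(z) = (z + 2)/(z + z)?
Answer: 2688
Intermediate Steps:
F(z) = (2 + z)/(2*z) (F(z) = (2 + z)/((2*z)) = (2 + z)*(1/(2*z)) = (2 + z)/(2*z))
(21/F(-4))*((48 - 92) + 76) = (21/(((½)*(2 - 4)/(-4))))*((48 - 92) + 76) = (21/(((½)*(-¼)*(-2))))*(-44 + 76) = (21/(¼))*32 = (21*4)*32 = 84*32 = 2688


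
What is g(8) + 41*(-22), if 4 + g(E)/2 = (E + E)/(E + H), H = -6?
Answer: -894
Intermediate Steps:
g(E) = -8 + 4*E/(-6 + E) (g(E) = -8 + 2*((E + E)/(E - 6)) = -8 + 2*((2*E)/(-6 + E)) = -8 + 2*(2*E/(-6 + E)) = -8 + 4*E/(-6 + E))
g(8) + 41*(-22) = 4*(12 - 1*8)/(-6 + 8) + 41*(-22) = 4*(12 - 8)/2 - 902 = 4*(1/2)*4 - 902 = 8 - 902 = -894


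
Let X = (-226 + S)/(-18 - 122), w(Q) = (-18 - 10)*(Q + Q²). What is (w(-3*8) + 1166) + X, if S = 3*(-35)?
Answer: -2000269/140 ≈ -14288.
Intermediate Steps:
w(Q) = -28*Q - 28*Q² (w(Q) = -28*(Q + Q²) = -28*Q - 28*Q²)
S = -105
X = 331/140 (X = (-226 - 105)/(-18 - 122) = -331/(-140) = -331*(-1/140) = 331/140 ≈ 2.3643)
(w(-3*8) + 1166) + X = (-28*(-3*8)*(1 - 3*8) + 1166) + 331/140 = (-28*(-24)*(1 - 24) + 1166) + 331/140 = (-28*(-24)*(-23) + 1166) + 331/140 = (-15456 + 1166) + 331/140 = -14290 + 331/140 = -2000269/140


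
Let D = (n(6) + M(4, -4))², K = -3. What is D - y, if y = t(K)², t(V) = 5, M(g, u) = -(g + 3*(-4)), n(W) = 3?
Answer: 96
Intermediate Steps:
M(g, u) = 12 - g (M(g, u) = -(g - 12) = -(-12 + g) = 12 - g)
D = 121 (D = (3 + (12 - 1*4))² = (3 + (12 - 4))² = (3 + 8)² = 11² = 121)
y = 25 (y = 5² = 25)
D - y = 121 - 1*25 = 121 - 25 = 96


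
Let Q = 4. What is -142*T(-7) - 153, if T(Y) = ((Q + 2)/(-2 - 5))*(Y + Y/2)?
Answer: -1431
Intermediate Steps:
T(Y) = -9*Y/7 (T(Y) = ((4 + 2)/(-2 - 5))*(Y + Y/2) = (6/(-7))*(Y + Y*(½)) = (6*(-⅐))*(Y + Y/2) = -9*Y/7)
-142*T(-7) - 153 = -(-1278)*(-7)/7 - 153 = -142*9 - 153 = -1278 - 153 = -1431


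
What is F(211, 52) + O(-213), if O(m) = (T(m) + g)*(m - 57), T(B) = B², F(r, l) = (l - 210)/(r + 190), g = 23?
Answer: -4914591998/401 ≈ -1.2256e+7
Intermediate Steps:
F(r, l) = (-210 + l)/(190 + r)
O(m) = (-57 + m)*(23 + m²) (O(m) = (m² + 23)*(m - 57) = (23 + m²)*(-57 + m) = (-57 + m)*(23 + m²))
F(211, 52) + O(-213) = (-210 + 52)/(190 + 211) + (-1311 + (-213)³ - 57*(-213)² + 23*(-213)) = -158/401 + (-1311 - 9663597 - 57*45369 - 4899) = (1/401)*(-158) + (-1311 - 9663597 - 2586033 - 4899) = -158/401 - 12255840 = -4914591998/401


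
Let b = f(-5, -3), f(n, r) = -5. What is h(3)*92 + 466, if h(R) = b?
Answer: 6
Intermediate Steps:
b = -5
h(R) = -5
h(3)*92 + 466 = -5*92 + 466 = -460 + 466 = 6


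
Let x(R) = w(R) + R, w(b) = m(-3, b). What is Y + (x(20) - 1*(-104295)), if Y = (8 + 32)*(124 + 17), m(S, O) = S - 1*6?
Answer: 109946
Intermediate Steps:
m(S, O) = -6 + S (m(S, O) = S - 6 = -6 + S)
w(b) = -9 (w(b) = -6 - 3 = -9)
x(R) = -9 + R
Y = 5640 (Y = 40*141 = 5640)
Y + (x(20) - 1*(-104295)) = 5640 + ((-9 + 20) - 1*(-104295)) = 5640 + (11 + 104295) = 5640 + 104306 = 109946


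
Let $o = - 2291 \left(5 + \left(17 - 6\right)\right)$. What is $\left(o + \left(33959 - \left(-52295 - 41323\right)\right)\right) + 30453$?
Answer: $121374$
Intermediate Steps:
$o = -36656$ ($o = - 2291 \left(5 + \left(17 - 6\right)\right) = - 2291 \left(5 + 11\right) = \left(-2291\right) 16 = -36656$)
$\left(o + \left(33959 - \left(-52295 - 41323\right)\right)\right) + 30453 = \left(-36656 + \left(33959 - \left(-52295 - 41323\right)\right)\right) + 30453 = \left(-36656 + \left(33959 - -93618\right)\right) + 30453 = \left(-36656 + \left(33959 + 93618\right)\right) + 30453 = \left(-36656 + 127577\right) + 30453 = 90921 + 30453 = 121374$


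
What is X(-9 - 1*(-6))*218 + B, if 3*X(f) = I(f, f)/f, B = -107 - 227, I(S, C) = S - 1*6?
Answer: -116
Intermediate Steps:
I(S, C) = -6 + S (I(S, C) = S - 6 = -6 + S)
B = -334
X(f) = (-6 + f)/(3*f) (X(f) = ((-6 + f)/f)/3 = (-6 + f)/(3*f))
X(-9 - 1*(-6))*218 + B = ((-6 + (-9 - 1*(-6)))/(3*(-9 - 1*(-6))))*218 - 334 = ((-6 + (-9 + 6))/(3*(-9 + 6)))*218 - 334 = ((1/3)*(-6 - 3)/(-3))*218 - 334 = ((1/3)*(-1/3)*(-9))*218 - 334 = 1*218 - 334 = 218 - 334 = -116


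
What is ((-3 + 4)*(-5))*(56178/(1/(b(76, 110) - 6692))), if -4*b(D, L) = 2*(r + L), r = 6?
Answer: 1896007500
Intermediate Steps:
b(D, L) = -3 - L/2 (b(D, L) = -(6 + L)/2 = -(12 + 2*L)/4 = -3 - L/2)
((-3 + 4)*(-5))*(56178/(1/(b(76, 110) - 6692))) = ((-3 + 4)*(-5))*(56178/(1/((-3 - ½*110) - 6692))) = (1*(-5))*(56178/(1/((-3 - 55) - 6692))) = -280890/(1/(-58 - 6692)) = -280890/(1/(-6750)) = -280890/(-1/6750) = -280890*(-6750) = -5*(-379201500) = 1896007500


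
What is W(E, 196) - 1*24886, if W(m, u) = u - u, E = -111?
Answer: -24886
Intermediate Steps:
W(m, u) = 0
W(E, 196) - 1*24886 = 0 - 1*24886 = 0 - 24886 = -24886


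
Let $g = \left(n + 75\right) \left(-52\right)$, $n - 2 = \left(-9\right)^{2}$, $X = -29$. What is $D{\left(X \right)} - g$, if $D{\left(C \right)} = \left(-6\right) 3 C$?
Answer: $8738$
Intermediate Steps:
$n = 83$ ($n = 2 + \left(-9\right)^{2} = 2 + 81 = 83$)
$D{\left(C \right)} = - 18 C$
$g = -8216$ ($g = \left(83 + 75\right) \left(-52\right) = 158 \left(-52\right) = -8216$)
$D{\left(X \right)} - g = \left(-18\right) \left(-29\right) - -8216 = 522 + 8216 = 8738$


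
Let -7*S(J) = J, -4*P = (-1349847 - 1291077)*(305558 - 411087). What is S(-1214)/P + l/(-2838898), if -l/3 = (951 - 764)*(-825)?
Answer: -13278030742930141/81445415317908642 ≈ -0.16303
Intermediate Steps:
P = -69673517199 (P = -(-1349847 - 1291077)*(305558 - 411087)/4 = -(-660231)*(-105529) = -¼*278694068796 = -69673517199)
l = 462825 (l = -3*(951 - 764)*(-825) = -561*(-825) = -3*(-154275) = 462825)
S(J) = -J/7
S(-1214)/P + l/(-2838898) = -⅐*(-1214)/(-69673517199) + 462825/(-2838898) = (1214/7)*(-1/69673517199) + 462825*(-1/2838898) = -1214/487714620393 - 27225/166994 = -13278030742930141/81445415317908642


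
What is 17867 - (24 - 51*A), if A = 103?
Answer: 23096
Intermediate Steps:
17867 - (24 - 51*A) = 17867 - (24 - 51*103) = 17867 - (24 - 5253) = 17867 - 1*(-5229) = 17867 + 5229 = 23096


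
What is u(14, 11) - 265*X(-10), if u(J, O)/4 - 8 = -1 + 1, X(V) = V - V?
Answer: 32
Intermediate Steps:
X(V) = 0
u(J, O) = 32 (u(J, O) = 32 + 4*(-1 + 1) = 32 + 4*0 = 32 + 0 = 32)
u(14, 11) - 265*X(-10) = 32 - 265*0 = 32 + 0 = 32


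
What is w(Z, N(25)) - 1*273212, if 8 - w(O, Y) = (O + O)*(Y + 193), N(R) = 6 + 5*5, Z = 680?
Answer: -577844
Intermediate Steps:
N(R) = 31 (N(R) = 6 + 25 = 31)
w(O, Y) = 8 - 2*O*(193 + Y) (w(O, Y) = 8 - (O + O)*(Y + 193) = 8 - 2*O*(193 + Y))
w(Z, N(25)) - 1*273212 = (8 - 386*680 - 2*680*31) - 1*273212 = (8 - 262480 - 42160) - 273212 = -304632 - 273212 = -577844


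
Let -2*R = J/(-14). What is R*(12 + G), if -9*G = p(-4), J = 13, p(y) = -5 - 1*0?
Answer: 1469/252 ≈ 5.8294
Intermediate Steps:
p(y) = -5 (p(y) = -5 + 0 = -5)
G = 5/9 (G = -⅑*(-5) = 5/9 ≈ 0.55556)
R = 13/28 (R = -13/(2*(-14)) = -13*(-1)/(2*14) = -½*(-13/14) = 13/28 ≈ 0.46429)
R*(12 + G) = 13*(12 + 5/9)/28 = (13/28)*(113/9) = 1469/252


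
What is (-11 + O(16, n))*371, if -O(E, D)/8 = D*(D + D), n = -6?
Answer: -217777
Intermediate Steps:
O(E, D) = -16*D² (O(E, D) = -8*D*(D + D) = -8*D*2*D = -16*D²)
(-11 + O(16, n))*371 = (-11 - 16*(-6)²)*371 = (-11 - 16*36)*371 = (-11 - 576)*371 = -587*371 = -217777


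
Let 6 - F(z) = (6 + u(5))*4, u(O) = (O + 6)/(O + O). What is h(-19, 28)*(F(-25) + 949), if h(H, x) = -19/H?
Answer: 4633/5 ≈ 926.60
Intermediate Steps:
u(O) = (6 + O)/(2*O) (u(O) = (6 + O)/((2*O)) = (6 + O)*(1/(2*O)) = (6 + O)/(2*O))
F(z) = -112/5 (F(z) = 6 - (6 + (½)*(6 + 5)/5)*4 = 6 - (6 + (½)*(⅕)*11)*4 = 6 - (6 + 11/10)*4 = 6 - 71*4/10 = 6 - 1*142/5 = 6 - 142/5 = -112/5)
h(-19, 28)*(F(-25) + 949) = (-19/(-19))*(-112/5 + 949) = -19*(-1/19)*(4633/5) = 1*(4633/5) = 4633/5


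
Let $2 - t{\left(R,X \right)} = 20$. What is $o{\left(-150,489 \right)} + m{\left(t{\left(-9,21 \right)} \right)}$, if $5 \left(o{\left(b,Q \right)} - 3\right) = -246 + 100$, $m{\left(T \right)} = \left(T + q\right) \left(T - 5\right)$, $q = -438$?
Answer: $\frac{52309}{5} \approx 10462.0$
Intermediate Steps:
$t{\left(R,X \right)} = -18$ ($t{\left(R,X \right)} = 2 - 20 = -18$)
$m{\left(T \right)} = \left(-438 + T\right) \left(-5 + T\right)$ ($m{\left(T \right)} = \left(T - 438\right) \left(T - 5\right) = \left(-438 + T\right) \left(-5 + T\right)$)
$o{\left(b,Q \right)} = - \frac{131}{5}$ ($o{\left(b,Q \right)} = 3 + \frac{-246 + 100}{5} = 3 + \frac{1}{5} \left(-146\right) = 3 - \frac{146}{5} = - \frac{131}{5}$)
$o{\left(-150,489 \right)} + m{\left(t{\left(-9,21 \right)} \right)} = - \frac{131}{5} + \left(2190 + \left(-18\right)^{2} - -7974\right) = - \frac{131}{5} + \left(2190 + 324 + 7974\right) = - \frac{131}{5} + 10488 = \frac{52309}{5}$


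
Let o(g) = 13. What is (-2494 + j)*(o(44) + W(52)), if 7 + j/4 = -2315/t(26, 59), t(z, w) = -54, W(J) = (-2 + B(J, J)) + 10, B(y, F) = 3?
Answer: -507712/9 ≈ -56412.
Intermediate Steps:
W(J) = 11 (W(J) = (-2 + 3) + 10 = 1 + 10 = 11)
j = 3874/27 (j = -28 + 4*(-2315/(-54)) = -28 + 4*(-2315*(-1/54)) = -28 + 4*(2315/54) = -28 + 4630/27 = 3874/27 ≈ 143.48)
(-2494 + j)*(o(44) + W(52)) = (-2494 + 3874/27)*(13 + 11) = -63464/27*24 = -507712/9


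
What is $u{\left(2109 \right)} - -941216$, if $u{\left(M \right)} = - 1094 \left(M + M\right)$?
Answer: $-3673276$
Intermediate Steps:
$u{\left(M \right)} = - 2188 M$ ($u{\left(M \right)} = - 1094 \cdot 2 M = - 2188 M$)
$u{\left(2109 \right)} - -941216 = \left(-2188\right) 2109 - -941216 = -4614492 + 941216 = -3673276$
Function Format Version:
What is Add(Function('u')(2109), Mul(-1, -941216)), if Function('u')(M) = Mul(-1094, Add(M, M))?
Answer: -3673276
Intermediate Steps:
Function('u')(M) = Mul(-2188, M) (Function('u')(M) = Mul(-1094, Mul(2, M)) = Mul(-2188, M))
Add(Function('u')(2109), Mul(-1, -941216)) = Add(Mul(-2188, 2109), Mul(-1, -941216)) = Add(-4614492, 941216) = -3673276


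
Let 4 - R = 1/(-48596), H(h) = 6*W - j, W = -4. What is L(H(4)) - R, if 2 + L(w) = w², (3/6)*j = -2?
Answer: 19146823/48596 ≈ 394.00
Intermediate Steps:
j = -4 (j = 2*(-2) = -4)
H(h) = -20 (H(h) = 6*(-4) - 1*(-4) = -24 + 4 = -20)
L(w) = -2 + w²
R = 194385/48596 (R = 4 - 1/(-48596) = 4 - 1*(-1/48596) = 4 + 1/48596 = 194385/48596 ≈ 4.0000)
L(H(4)) - R = (-2 + (-20)²) - 1*194385/48596 = (-2 + 400) - 194385/48596 = 398 - 194385/48596 = 19146823/48596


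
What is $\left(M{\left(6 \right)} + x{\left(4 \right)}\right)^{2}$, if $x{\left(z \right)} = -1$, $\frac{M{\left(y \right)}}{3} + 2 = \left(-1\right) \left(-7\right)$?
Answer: $196$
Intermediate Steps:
$M{\left(y \right)} = 15$ ($M{\left(y \right)} = -6 + 3 \left(\left(-1\right) \left(-7\right)\right) = -6 + 3 \cdot 7 = -6 + 21 = 15$)
$\left(M{\left(6 \right)} + x{\left(4 \right)}\right)^{2} = \left(15 - 1\right)^{2} = 14^{2} = 196$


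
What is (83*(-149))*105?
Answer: -1298535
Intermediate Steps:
(83*(-149))*105 = -12367*105 = -1298535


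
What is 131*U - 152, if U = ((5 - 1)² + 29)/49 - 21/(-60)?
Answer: 13873/980 ≈ 14.156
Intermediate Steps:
U = 1243/980 (U = (4² + 29)*(1/49) - 21*(-1/60) = (16 + 29)*(1/49) + 7/20 = 45*(1/49) + 7/20 = 45/49 + 7/20 = 1243/980 ≈ 1.2684)
131*U - 152 = 131*(1243/980) - 152 = 162833/980 - 152 = 13873/980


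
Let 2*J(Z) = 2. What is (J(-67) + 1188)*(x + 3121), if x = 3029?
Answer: 7312350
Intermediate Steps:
J(Z) = 1 (J(Z) = (½)*2 = 1)
(J(-67) + 1188)*(x + 3121) = (1 + 1188)*(3029 + 3121) = 1189*6150 = 7312350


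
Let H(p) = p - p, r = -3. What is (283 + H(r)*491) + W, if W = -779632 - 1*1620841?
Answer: -2400190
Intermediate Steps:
H(p) = 0
W = -2400473 (W = -779632 - 1620841 = -2400473)
(283 + H(r)*491) + W = (283 + 0*491) - 2400473 = (283 + 0) - 2400473 = 283 - 2400473 = -2400190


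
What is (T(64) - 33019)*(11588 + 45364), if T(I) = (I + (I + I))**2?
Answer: 218980440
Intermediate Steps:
T(I) = 9*I**2 (T(I) = (I + 2*I)**2 = (3*I)**2 = 9*I**2)
(T(64) - 33019)*(11588 + 45364) = (9*64**2 - 33019)*(11588 + 45364) = (9*4096 - 33019)*56952 = (36864 - 33019)*56952 = 3845*56952 = 218980440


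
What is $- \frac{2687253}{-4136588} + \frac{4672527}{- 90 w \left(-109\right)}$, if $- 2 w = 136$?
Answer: $- \frac{1461308865553}{229952926920} \approx -6.3548$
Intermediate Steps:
$w = -68$ ($w = \left(- \frac{1}{2}\right) 136 = -68$)
$- \frac{2687253}{-4136588} + \frac{4672527}{- 90 w \left(-109\right)} = - \frac{2687253}{-4136588} + \frac{4672527}{\left(-90\right) \left(-68\right) \left(-109\right)} = \left(-2687253\right) \left(- \frac{1}{4136588}\right) + \frac{4672527}{6120 \left(-109\right)} = \frac{2687253}{4136588} + \frac{4672527}{-667080} = \frac{2687253}{4136588} + 4672527 \left(- \frac{1}{667080}\right) = \frac{2687253}{4136588} - \frac{1557509}{222360} = - \frac{1461308865553}{229952926920}$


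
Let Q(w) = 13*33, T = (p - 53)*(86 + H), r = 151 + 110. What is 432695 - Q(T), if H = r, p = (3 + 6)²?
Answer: 432266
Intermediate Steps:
r = 261
p = 81 (p = 9² = 81)
H = 261
T = 9716 (T = (81 - 53)*(86 + 261) = 28*347 = 9716)
Q(w) = 429
432695 - Q(T) = 432695 - 1*429 = 432695 - 429 = 432266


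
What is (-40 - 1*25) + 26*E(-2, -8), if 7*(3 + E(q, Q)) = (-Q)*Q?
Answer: -2665/7 ≈ -380.71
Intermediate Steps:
E(q, Q) = -3 - Q²/7 (E(q, Q) = -3 + ((-Q)*Q)/7 = -3 + (-Q²)/7 = -3 - Q²/7)
(-40 - 1*25) + 26*E(-2, -8) = (-40 - 1*25) + 26*(-3 - ⅐*(-8)²) = (-40 - 25) + 26*(-3 - ⅐*64) = -65 + 26*(-3 - 64/7) = -65 + 26*(-85/7) = -65 - 2210/7 = -2665/7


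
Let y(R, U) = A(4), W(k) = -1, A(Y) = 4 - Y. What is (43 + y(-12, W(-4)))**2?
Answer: 1849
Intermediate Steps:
y(R, U) = 0 (y(R, U) = 4 - 1*4 = 4 - 4 = 0)
(43 + y(-12, W(-4)))**2 = (43 + 0)**2 = 43**2 = 1849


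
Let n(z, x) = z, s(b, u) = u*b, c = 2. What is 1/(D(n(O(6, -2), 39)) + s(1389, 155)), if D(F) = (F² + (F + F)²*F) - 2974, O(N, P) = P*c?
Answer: 1/212081 ≈ 4.7152e-6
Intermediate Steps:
s(b, u) = b*u
O(N, P) = 2*P (O(N, P) = P*2 = 2*P)
D(F) = -2974 + F² + 4*F³ (D(F) = (F² + (2*F)²*F) - 2974 = (F² + (4*F²)*F) - 2974 = (F² + 4*F³) - 2974 = -2974 + F² + 4*F³)
1/(D(n(O(6, -2), 39)) + s(1389, 155)) = 1/((-2974 + (2*(-2))² + 4*(2*(-2))³) + 1389*155) = 1/((-2974 + (-4)² + 4*(-4)³) + 215295) = 1/((-2974 + 16 + 4*(-64)) + 215295) = 1/((-2974 + 16 - 256) + 215295) = 1/(-3214 + 215295) = 1/212081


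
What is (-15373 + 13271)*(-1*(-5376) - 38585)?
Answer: 69805318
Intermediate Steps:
(-15373 + 13271)*(-1*(-5376) - 38585) = -2102*(5376 - 38585) = -2102*(-33209) = 69805318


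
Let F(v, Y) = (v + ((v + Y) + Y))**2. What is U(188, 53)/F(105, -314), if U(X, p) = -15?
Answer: -15/174724 ≈ -8.5850e-5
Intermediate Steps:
F(v, Y) = (2*Y + 2*v)**2 (F(v, Y) = (v + ((Y + v) + Y))**2 = (v + (v + 2*Y))**2 = (2*Y + 2*v)**2)
U(188, 53)/F(105, -314) = -15*1/(4*(-314 + 105)**2) = -15/(4*(-209)**2) = -15/(4*43681) = -15/174724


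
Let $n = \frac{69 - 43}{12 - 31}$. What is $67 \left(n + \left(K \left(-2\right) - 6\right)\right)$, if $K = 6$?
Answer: $- \frac{24656}{19} \approx -1297.7$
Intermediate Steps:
$n = - \frac{26}{19}$ ($n = \frac{26}{-19} = 26 \left(- \frac{1}{19}\right) = - \frac{26}{19} \approx -1.3684$)
$67 \left(n + \left(K \left(-2\right) - 6\right)\right) = 67 \left(- \frac{26}{19} + \left(6 \left(-2\right) - 6\right)\right) = 67 \left(- \frac{26}{19} - 18\right) = 67 \left(- \frac{368}{19}\right) = - \frac{24656}{19}$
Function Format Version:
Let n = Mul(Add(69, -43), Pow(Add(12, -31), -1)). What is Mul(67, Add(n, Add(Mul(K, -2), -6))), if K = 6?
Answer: Rational(-24656, 19) ≈ -1297.7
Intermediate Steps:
n = Rational(-26, 19) (n = Mul(26, Pow(-19, -1)) = Mul(26, Rational(-1, 19)) = Rational(-26, 19) ≈ -1.3684)
Mul(67, Add(n, Add(Mul(K, -2), -6))) = Mul(67, Add(Rational(-26, 19), Add(Mul(6, -2), -6))) = Mul(67, Add(Rational(-26, 19), Add(-12, -6))) = Mul(67, Add(Rational(-26, 19), -18)) = Mul(67, Rational(-368, 19)) = Rational(-24656, 19)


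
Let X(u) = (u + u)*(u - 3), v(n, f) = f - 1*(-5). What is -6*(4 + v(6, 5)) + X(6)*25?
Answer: 816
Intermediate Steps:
v(n, f) = 5 + f (v(n, f) = f + 5 = 5 + f)
X(u) = 2*u*(-3 + u) (X(u) = (2*u)*(-3 + u) = 2*u*(-3 + u))
-6*(4 + v(6, 5)) + X(6)*25 = -6*(4 + (5 + 5)) + (2*6*(-3 + 6))*25 = -6*(4 + 10) + (2*6*3)*25 = -6*14 + 36*25 = -84 + 900 = 816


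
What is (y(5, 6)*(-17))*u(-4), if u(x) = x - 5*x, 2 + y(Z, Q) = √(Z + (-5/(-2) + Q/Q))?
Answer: 544 - 136*√34 ≈ -249.01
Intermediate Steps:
y(Z, Q) = -2 + √(7/2 + Z) (y(Z, Q) = -2 + √(Z + (-5/(-2) + Q/Q)) = -2 + √(Z + (-5*(-½) + 1)) = -2 + √(Z + (5/2 + 1)) = -2 + √(Z + 7/2) = -2 + √(7/2 + Z))
u(x) = -4*x
(y(5, 6)*(-17))*u(-4) = ((-2 + √(14 + 4*5)/2)*(-17))*(-4*(-4)) = ((-2 + √(14 + 20)/2)*(-17))*16 = ((-2 + √34/2)*(-17))*16 = (34 - 17*√34/2)*16 = 544 - 136*√34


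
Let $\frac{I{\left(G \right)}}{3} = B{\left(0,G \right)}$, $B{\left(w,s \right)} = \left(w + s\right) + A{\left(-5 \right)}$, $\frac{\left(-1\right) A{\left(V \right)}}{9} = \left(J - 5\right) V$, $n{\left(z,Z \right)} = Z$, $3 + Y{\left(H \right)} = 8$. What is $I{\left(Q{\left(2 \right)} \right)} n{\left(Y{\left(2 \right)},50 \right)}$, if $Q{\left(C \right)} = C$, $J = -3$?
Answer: $-53700$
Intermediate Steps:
$Y{\left(H \right)} = 5$ ($Y{\left(H \right)} = -3 + 8 = 5$)
$A{\left(V \right)} = 72 V$ ($A{\left(V \right)} = - 9 \left(-3 - 5\right) V = - 9 \left(- 8 V\right) = 72 V$)
$B{\left(w,s \right)} = -360 + s + w$ ($B{\left(w,s \right)} = \left(w + s\right) + 72 \left(-5\right) = \left(s + w\right) - 360 = -360 + s + w$)
$I{\left(G \right)} = -1080 + 3 G$ ($I{\left(G \right)} = 3 \left(-360 + G + 0\right) = 3 \left(-360 + G\right) = -1080 + 3 G$)
$I{\left(Q{\left(2 \right)} \right)} n{\left(Y{\left(2 \right)},50 \right)} = \left(-1080 + 3 \cdot 2\right) 50 = \left(-1080 + 6\right) 50 = \left(-1074\right) 50 = -53700$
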